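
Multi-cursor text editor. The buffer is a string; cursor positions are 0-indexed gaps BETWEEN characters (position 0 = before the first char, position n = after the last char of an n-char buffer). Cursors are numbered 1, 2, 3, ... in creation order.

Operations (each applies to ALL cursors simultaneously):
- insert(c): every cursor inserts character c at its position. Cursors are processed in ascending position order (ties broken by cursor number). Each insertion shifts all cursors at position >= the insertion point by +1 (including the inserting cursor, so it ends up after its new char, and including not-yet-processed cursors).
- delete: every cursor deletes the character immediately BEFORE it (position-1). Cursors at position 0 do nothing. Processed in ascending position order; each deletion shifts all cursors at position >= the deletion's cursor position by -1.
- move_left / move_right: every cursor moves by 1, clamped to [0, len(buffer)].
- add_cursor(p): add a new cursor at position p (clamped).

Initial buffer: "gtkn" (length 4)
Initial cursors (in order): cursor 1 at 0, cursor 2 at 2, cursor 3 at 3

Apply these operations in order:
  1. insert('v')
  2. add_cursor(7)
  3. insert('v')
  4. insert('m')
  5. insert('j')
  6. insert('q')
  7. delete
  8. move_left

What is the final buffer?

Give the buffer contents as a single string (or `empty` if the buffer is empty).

After op 1 (insert('v')): buffer="vgtvkvn" (len 7), cursors c1@1 c2@4 c3@6, authorship 1..2.3.
After op 2 (add_cursor(7)): buffer="vgtvkvn" (len 7), cursors c1@1 c2@4 c3@6 c4@7, authorship 1..2.3.
After op 3 (insert('v')): buffer="vvgtvvkvvnv" (len 11), cursors c1@2 c2@6 c3@9 c4@11, authorship 11..22.33.4
After op 4 (insert('m')): buffer="vvmgtvvmkvvmnvm" (len 15), cursors c1@3 c2@8 c3@12 c4@15, authorship 111..222.333.44
After op 5 (insert('j')): buffer="vvmjgtvvmjkvvmjnvmj" (len 19), cursors c1@4 c2@10 c3@15 c4@19, authorship 1111..2222.3333.444
After op 6 (insert('q')): buffer="vvmjqgtvvmjqkvvmjqnvmjq" (len 23), cursors c1@5 c2@12 c3@18 c4@23, authorship 11111..22222.33333.4444
After op 7 (delete): buffer="vvmjgtvvmjkvvmjnvmj" (len 19), cursors c1@4 c2@10 c3@15 c4@19, authorship 1111..2222.3333.444
After op 8 (move_left): buffer="vvmjgtvvmjkvvmjnvmj" (len 19), cursors c1@3 c2@9 c3@14 c4@18, authorship 1111..2222.3333.444

Answer: vvmjgtvvmjkvvmjnvmj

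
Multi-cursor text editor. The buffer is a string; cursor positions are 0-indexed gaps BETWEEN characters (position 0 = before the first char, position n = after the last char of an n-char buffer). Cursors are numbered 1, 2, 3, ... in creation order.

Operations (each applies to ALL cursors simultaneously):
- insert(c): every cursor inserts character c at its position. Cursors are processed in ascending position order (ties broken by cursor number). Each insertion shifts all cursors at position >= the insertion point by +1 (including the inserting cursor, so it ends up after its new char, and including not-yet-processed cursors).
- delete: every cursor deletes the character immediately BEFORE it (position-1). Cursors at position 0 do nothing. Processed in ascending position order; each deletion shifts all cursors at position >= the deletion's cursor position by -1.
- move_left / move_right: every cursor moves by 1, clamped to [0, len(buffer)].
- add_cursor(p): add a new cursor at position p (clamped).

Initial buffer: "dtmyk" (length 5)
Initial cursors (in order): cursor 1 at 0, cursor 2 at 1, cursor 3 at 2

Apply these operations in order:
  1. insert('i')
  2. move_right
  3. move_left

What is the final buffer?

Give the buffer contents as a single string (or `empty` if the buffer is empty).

Answer: iditimyk

Derivation:
After op 1 (insert('i')): buffer="iditimyk" (len 8), cursors c1@1 c2@3 c3@5, authorship 1.2.3...
After op 2 (move_right): buffer="iditimyk" (len 8), cursors c1@2 c2@4 c3@6, authorship 1.2.3...
After op 3 (move_left): buffer="iditimyk" (len 8), cursors c1@1 c2@3 c3@5, authorship 1.2.3...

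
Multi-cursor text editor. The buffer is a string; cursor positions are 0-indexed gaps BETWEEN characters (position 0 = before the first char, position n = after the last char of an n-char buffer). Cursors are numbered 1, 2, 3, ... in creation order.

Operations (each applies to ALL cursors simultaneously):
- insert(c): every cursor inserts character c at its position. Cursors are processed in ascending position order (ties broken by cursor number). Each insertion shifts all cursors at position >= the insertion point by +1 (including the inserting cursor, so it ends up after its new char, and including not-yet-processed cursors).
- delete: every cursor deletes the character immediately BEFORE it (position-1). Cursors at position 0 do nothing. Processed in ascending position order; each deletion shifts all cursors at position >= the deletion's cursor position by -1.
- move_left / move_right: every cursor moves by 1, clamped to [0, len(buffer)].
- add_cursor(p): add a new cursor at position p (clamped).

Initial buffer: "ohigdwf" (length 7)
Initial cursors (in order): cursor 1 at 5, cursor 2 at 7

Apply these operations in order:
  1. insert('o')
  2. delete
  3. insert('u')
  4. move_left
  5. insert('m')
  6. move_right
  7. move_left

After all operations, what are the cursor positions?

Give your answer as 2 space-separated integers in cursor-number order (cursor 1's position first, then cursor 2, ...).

Answer: 6 10

Derivation:
After op 1 (insert('o')): buffer="ohigdowfo" (len 9), cursors c1@6 c2@9, authorship .....1..2
After op 2 (delete): buffer="ohigdwf" (len 7), cursors c1@5 c2@7, authorship .......
After op 3 (insert('u')): buffer="ohigduwfu" (len 9), cursors c1@6 c2@9, authorship .....1..2
After op 4 (move_left): buffer="ohigduwfu" (len 9), cursors c1@5 c2@8, authorship .....1..2
After op 5 (insert('m')): buffer="ohigdmuwfmu" (len 11), cursors c1@6 c2@10, authorship .....11..22
After op 6 (move_right): buffer="ohigdmuwfmu" (len 11), cursors c1@7 c2@11, authorship .....11..22
After op 7 (move_left): buffer="ohigdmuwfmu" (len 11), cursors c1@6 c2@10, authorship .....11..22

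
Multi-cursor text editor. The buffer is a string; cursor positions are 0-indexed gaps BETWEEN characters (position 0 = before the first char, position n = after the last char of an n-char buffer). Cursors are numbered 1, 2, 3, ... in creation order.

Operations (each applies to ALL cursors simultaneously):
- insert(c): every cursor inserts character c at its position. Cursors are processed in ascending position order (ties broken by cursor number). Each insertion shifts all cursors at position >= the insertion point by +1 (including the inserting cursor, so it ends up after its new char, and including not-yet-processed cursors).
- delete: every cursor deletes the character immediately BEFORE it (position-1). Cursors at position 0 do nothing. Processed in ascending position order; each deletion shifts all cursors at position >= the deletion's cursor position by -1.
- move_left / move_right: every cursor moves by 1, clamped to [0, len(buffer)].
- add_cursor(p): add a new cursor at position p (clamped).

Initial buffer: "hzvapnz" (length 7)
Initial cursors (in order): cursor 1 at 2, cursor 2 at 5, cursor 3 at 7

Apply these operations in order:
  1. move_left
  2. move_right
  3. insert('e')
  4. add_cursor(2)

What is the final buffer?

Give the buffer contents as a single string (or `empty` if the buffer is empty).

After op 1 (move_left): buffer="hzvapnz" (len 7), cursors c1@1 c2@4 c3@6, authorship .......
After op 2 (move_right): buffer="hzvapnz" (len 7), cursors c1@2 c2@5 c3@7, authorship .......
After op 3 (insert('e')): buffer="hzevapenze" (len 10), cursors c1@3 c2@7 c3@10, authorship ..1...2..3
After op 4 (add_cursor(2)): buffer="hzevapenze" (len 10), cursors c4@2 c1@3 c2@7 c3@10, authorship ..1...2..3

Answer: hzevapenze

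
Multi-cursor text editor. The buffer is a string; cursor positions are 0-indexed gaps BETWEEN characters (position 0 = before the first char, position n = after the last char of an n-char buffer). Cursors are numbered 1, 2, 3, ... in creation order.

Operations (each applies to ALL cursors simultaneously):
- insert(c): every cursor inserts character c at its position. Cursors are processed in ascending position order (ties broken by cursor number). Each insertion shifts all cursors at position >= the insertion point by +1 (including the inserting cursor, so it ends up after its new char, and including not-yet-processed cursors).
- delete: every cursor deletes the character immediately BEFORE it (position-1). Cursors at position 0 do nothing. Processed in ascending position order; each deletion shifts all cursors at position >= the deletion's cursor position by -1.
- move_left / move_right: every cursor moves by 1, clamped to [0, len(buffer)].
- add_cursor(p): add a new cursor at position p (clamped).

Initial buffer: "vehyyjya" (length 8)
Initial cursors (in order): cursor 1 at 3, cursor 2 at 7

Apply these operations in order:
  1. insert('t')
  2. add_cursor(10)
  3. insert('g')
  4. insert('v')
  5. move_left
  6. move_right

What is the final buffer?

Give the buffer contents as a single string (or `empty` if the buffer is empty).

After op 1 (insert('t')): buffer="vehtyyjyta" (len 10), cursors c1@4 c2@9, authorship ...1....2.
After op 2 (add_cursor(10)): buffer="vehtyyjyta" (len 10), cursors c1@4 c2@9 c3@10, authorship ...1....2.
After op 3 (insert('g')): buffer="vehtgyyjytgag" (len 13), cursors c1@5 c2@11 c3@13, authorship ...11....22.3
After op 4 (insert('v')): buffer="vehtgvyyjytgvagv" (len 16), cursors c1@6 c2@13 c3@16, authorship ...111....222.33
After op 5 (move_left): buffer="vehtgvyyjytgvagv" (len 16), cursors c1@5 c2@12 c3@15, authorship ...111....222.33
After op 6 (move_right): buffer="vehtgvyyjytgvagv" (len 16), cursors c1@6 c2@13 c3@16, authorship ...111....222.33

Answer: vehtgvyyjytgvagv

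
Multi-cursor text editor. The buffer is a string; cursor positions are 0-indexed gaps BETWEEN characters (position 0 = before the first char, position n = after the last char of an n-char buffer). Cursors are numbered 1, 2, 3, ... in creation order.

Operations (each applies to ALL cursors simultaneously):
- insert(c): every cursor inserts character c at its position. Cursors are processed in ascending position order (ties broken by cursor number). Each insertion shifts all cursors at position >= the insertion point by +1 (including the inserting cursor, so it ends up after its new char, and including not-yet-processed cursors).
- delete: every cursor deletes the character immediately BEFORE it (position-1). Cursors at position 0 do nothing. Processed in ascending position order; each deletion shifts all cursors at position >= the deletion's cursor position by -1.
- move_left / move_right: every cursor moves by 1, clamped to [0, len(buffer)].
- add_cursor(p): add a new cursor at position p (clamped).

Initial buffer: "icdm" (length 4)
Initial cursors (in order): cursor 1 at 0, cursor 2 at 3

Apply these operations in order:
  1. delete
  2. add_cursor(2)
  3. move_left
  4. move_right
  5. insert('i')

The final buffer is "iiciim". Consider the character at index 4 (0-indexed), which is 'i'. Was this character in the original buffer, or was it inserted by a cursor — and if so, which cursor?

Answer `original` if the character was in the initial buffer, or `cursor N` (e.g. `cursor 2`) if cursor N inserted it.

Answer: cursor 3

Derivation:
After op 1 (delete): buffer="icm" (len 3), cursors c1@0 c2@2, authorship ...
After op 2 (add_cursor(2)): buffer="icm" (len 3), cursors c1@0 c2@2 c3@2, authorship ...
After op 3 (move_left): buffer="icm" (len 3), cursors c1@0 c2@1 c3@1, authorship ...
After op 4 (move_right): buffer="icm" (len 3), cursors c1@1 c2@2 c3@2, authorship ...
After op 5 (insert('i')): buffer="iiciim" (len 6), cursors c1@2 c2@5 c3@5, authorship .1.23.
Authorship (.=original, N=cursor N): . 1 . 2 3 .
Index 4: author = 3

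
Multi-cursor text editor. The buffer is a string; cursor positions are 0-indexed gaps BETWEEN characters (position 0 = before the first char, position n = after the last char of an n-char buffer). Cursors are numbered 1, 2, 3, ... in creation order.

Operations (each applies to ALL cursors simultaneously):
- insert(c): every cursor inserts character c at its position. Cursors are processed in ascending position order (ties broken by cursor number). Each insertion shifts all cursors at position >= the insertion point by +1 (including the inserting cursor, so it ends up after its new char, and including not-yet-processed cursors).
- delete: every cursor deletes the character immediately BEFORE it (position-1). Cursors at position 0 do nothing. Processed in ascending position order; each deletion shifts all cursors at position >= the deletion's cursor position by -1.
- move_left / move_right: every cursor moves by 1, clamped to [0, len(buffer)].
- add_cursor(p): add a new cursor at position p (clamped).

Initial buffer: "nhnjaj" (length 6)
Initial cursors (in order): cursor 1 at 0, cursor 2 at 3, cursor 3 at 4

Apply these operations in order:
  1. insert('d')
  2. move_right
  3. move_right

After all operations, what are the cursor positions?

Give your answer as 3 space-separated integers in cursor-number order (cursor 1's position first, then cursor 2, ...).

After op 1 (insert('d')): buffer="dnhndjdaj" (len 9), cursors c1@1 c2@5 c3@7, authorship 1...2.3..
After op 2 (move_right): buffer="dnhndjdaj" (len 9), cursors c1@2 c2@6 c3@8, authorship 1...2.3..
After op 3 (move_right): buffer="dnhndjdaj" (len 9), cursors c1@3 c2@7 c3@9, authorship 1...2.3..

Answer: 3 7 9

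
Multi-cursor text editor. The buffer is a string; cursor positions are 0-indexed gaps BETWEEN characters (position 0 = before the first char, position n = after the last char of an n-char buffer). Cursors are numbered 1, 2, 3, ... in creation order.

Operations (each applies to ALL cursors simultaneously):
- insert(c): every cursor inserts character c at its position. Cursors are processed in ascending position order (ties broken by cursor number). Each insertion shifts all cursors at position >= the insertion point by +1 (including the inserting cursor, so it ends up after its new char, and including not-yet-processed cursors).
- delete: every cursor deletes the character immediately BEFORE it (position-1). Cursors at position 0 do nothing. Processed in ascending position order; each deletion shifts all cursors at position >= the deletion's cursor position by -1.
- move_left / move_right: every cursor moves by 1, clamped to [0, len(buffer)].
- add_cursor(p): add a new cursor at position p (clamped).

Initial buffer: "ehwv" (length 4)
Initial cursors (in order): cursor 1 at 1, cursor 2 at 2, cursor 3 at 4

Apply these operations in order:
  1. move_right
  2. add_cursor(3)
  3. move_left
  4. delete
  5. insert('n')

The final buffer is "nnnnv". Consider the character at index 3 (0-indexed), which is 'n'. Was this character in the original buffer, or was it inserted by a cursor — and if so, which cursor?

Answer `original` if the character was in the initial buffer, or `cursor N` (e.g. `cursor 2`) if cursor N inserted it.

After op 1 (move_right): buffer="ehwv" (len 4), cursors c1@2 c2@3 c3@4, authorship ....
After op 2 (add_cursor(3)): buffer="ehwv" (len 4), cursors c1@2 c2@3 c4@3 c3@4, authorship ....
After op 3 (move_left): buffer="ehwv" (len 4), cursors c1@1 c2@2 c4@2 c3@3, authorship ....
After op 4 (delete): buffer="v" (len 1), cursors c1@0 c2@0 c3@0 c4@0, authorship .
After op 5 (insert('n')): buffer="nnnnv" (len 5), cursors c1@4 c2@4 c3@4 c4@4, authorship 1234.
Authorship (.=original, N=cursor N): 1 2 3 4 .
Index 3: author = 4

Answer: cursor 4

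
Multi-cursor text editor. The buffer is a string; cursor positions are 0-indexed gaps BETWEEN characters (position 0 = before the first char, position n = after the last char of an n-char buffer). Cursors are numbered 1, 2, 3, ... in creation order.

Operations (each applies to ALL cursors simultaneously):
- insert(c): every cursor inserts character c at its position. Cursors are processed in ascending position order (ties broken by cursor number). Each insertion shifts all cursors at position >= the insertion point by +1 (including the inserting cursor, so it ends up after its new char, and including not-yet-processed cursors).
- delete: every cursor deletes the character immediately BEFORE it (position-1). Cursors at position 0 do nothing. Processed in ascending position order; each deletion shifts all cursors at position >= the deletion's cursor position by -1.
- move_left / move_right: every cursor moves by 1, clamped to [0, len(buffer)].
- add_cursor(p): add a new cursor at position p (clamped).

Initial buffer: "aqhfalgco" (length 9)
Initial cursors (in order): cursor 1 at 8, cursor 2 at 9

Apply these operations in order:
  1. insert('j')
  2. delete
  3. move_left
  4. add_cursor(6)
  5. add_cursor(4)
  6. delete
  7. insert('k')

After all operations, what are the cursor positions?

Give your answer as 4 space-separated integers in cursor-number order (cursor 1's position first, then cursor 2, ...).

Answer: 8 8 8 4

Derivation:
After op 1 (insert('j')): buffer="aqhfalgcjoj" (len 11), cursors c1@9 c2@11, authorship ........1.2
After op 2 (delete): buffer="aqhfalgco" (len 9), cursors c1@8 c2@9, authorship .........
After op 3 (move_left): buffer="aqhfalgco" (len 9), cursors c1@7 c2@8, authorship .........
After op 4 (add_cursor(6)): buffer="aqhfalgco" (len 9), cursors c3@6 c1@7 c2@8, authorship .........
After op 5 (add_cursor(4)): buffer="aqhfalgco" (len 9), cursors c4@4 c3@6 c1@7 c2@8, authorship .........
After op 6 (delete): buffer="aqhao" (len 5), cursors c4@3 c1@4 c2@4 c3@4, authorship .....
After op 7 (insert('k')): buffer="aqhkakkko" (len 9), cursors c4@4 c1@8 c2@8 c3@8, authorship ...4.123.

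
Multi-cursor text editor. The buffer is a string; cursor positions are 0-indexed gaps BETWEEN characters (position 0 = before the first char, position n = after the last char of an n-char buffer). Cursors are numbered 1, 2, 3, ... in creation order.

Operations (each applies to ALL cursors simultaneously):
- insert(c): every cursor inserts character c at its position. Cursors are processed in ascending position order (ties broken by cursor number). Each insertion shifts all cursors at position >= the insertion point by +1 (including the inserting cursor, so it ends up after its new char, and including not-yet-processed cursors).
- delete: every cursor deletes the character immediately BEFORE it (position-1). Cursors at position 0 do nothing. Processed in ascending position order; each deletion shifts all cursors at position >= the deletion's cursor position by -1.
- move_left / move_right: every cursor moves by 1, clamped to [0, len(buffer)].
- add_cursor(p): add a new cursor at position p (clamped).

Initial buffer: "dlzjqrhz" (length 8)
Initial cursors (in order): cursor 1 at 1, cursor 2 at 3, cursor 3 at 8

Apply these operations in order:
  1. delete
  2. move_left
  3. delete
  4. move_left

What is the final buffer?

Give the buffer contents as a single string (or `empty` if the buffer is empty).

After op 1 (delete): buffer="ljqrh" (len 5), cursors c1@0 c2@1 c3@5, authorship .....
After op 2 (move_left): buffer="ljqrh" (len 5), cursors c1@0 c2@0 c3@4, authorship .....
After op 3 (delete): buffer="ljqh" (len 4), cursors c1@0 c2@0 c3@3, authorship ....
After op 4 (move_left): buffer="ljqh" (len 4), cursors c1@0 c2@0 c3@2, authorship ....

Answer: ljqh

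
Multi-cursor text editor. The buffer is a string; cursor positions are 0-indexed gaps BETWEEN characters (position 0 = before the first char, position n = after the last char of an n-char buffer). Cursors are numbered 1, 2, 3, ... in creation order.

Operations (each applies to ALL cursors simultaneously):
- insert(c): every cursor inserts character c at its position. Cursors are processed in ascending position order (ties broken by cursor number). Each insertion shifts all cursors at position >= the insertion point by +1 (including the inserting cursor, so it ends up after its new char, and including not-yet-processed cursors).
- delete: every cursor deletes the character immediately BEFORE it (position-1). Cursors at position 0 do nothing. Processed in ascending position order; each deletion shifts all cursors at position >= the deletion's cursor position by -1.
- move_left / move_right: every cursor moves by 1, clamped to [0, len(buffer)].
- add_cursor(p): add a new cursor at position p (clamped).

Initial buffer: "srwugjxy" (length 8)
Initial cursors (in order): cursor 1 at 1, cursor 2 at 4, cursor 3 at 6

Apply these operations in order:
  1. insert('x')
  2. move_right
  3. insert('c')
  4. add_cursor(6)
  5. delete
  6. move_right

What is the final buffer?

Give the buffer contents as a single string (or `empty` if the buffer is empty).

Answer: sxrwxgjxxy

Derivation:
After op 1 (insert('x')): buffer="sxrwuxgjxxy" (len 11), cursors c1@2 c2@6 c3@9, authorship .1...2..3..
After op 2 (move_right): buffer="sxrwuxgjxxy" (len 11), cursors c1@3 c2@7 c3@10, authorship .1...2..3..
After op 3 (insert('c')): buffer="sxrcwuxgcjxxcy" (len 14), cursors c1@4 c2@9 c3@13, authorship .1.1..2.2.3.3.
After op 4 (add_cursor(6)): buffer="sxrcwuxgcjxxcy" (len 14), cursors c1@4 c4@6 c2@9 c3@13, authorship .1.1..2.2.3.3.
After op 5 (delete): buffer="sxrwxgjxxy" (len 10), cursors c1@3 c4@4 c2@6 c3@9, authorship .1..2..3..
After op 6 (move_right): buffer="sxrwxgjxxy" (len 10), cursors c1@4 c4@5 c2@7 c3@10, authorship .1..2..3..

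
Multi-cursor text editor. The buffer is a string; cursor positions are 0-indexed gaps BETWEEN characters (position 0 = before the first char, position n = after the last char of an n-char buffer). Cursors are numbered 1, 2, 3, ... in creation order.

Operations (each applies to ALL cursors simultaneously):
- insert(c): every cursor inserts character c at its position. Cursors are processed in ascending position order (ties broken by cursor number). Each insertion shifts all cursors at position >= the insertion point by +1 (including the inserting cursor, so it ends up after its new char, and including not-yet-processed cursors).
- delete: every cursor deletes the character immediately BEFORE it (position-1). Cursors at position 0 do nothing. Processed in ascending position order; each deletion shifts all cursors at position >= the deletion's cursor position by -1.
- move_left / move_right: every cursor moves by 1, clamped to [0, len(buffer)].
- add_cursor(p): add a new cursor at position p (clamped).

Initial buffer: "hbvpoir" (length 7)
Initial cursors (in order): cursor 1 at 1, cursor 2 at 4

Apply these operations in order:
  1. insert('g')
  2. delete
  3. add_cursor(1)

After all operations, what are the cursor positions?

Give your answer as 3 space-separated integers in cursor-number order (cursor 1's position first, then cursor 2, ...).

Answer: 1 4 1

Derivation:
After op 1 (insert('g')): buffer="hgbvpgoir" (len 9), cursors c1@2 c2@6, authorship .1...2...
After op 2 (delete): buffer="hbvpoir" (len 7), cursors c1@1 c2@4, authorship .......
After op 3 (add_cursor(1)): buffer="hbvpoir" (len 7), cursors c1@1 c3@1 c2@4, authorship .......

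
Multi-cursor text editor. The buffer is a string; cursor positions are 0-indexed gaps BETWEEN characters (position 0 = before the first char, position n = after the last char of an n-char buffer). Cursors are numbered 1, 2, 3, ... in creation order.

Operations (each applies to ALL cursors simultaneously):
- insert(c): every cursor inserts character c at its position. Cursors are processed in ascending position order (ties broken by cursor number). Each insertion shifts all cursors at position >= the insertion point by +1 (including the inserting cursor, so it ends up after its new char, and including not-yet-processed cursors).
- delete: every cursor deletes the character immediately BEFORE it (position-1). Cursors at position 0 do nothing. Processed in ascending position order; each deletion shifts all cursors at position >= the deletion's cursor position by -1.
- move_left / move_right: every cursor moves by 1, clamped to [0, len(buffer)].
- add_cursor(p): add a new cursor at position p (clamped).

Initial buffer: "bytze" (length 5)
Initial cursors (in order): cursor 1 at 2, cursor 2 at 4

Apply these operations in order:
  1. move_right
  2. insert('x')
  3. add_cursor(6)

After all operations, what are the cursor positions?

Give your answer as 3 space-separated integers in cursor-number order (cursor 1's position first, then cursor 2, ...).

Answer: 4 7 6

Derivation:
After op 1 (move_right): buffer="bytze" (len 5), cursors c1@3 c2@5, authorship .....
After op 2 (insert('x')): buffer="bytxzex" (len 7), cursors c1@4 c2@7, authorship ...1..2
After op 3 (add_cursor(6)): buffer="bytxzex" (len 7), cursors c1@4 c3@6 c2@7, authorship ...1..2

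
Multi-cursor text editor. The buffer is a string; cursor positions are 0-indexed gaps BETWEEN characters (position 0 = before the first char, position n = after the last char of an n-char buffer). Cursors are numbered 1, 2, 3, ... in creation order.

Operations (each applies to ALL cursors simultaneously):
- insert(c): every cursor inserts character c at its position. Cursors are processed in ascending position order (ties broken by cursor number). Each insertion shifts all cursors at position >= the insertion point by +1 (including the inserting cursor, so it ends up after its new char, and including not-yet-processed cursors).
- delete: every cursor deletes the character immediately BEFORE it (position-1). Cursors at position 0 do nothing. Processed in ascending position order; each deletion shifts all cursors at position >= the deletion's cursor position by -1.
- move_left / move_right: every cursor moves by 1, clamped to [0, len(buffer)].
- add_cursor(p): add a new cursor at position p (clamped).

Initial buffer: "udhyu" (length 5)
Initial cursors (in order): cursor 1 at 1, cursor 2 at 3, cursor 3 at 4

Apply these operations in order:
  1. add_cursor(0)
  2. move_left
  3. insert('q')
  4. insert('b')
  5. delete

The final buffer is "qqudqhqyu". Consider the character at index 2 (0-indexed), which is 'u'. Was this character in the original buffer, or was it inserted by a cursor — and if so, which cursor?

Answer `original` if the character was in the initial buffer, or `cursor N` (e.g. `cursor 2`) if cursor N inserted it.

Answer: original

Derivation:
After op 1 (add_cursor(0)): buffer="udhyu" (len 5), cursors c4@0 c1@1 c2@3 c3@4, authorship .....
After op 2 (move_left): buffer="udhyu" (len 5), cursors c1@0 c4@0 c2@2 c3@3, authorship .....
After op 3 (insert('q')): buffer="qqudqhqyu" (len 9), cursors c1@2 c4@2 c2@5 c3@7, authorship 14..2.3..
After op 4 (insert('b')): buffer="qqbbudqbhqbyu" (len 13), cursors c1@4 c4@4 c2@8 c3@11, authorship 1414..22.33..
After op 5 (delete): buffer="qqudqhqyu" (len 9), cursors c1@2 c4@2 c2@5 c3@7, authorship 14..2.3..
Authorship (.=original, N=cursor N): 1 4 . . 2 . 3 . .
Index 2: author = original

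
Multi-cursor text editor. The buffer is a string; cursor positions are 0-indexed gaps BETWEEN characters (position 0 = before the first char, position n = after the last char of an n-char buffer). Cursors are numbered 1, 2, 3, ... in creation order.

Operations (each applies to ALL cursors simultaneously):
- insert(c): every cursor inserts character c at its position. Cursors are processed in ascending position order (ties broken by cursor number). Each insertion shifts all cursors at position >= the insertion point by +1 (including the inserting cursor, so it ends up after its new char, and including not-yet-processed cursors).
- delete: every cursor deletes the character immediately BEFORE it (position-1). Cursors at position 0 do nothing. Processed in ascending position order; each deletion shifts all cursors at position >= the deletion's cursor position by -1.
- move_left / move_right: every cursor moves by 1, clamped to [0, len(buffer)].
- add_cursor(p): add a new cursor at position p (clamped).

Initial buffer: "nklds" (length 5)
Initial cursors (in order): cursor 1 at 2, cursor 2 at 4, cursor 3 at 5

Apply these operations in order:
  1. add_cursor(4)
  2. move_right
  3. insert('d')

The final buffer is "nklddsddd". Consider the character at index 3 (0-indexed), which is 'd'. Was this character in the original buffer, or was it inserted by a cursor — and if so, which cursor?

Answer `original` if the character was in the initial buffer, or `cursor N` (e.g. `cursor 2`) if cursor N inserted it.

After op 1 (add_cursor(4)): buffer="nklds" (len 5), cursors c1@2 c2@4 c4@4 c3@5, authorship .....
After op 2 (move_right): buffer="nklds" (len 5), cursors c1@3 c2@5 c3@5 c4@5, authorship .....
After op 3 (insert('d')): buffer="nklddsddd" (len 9), cursors c1@4 c2@9 c3@9 c4@9, authorship ...1..234
Authorship (.=original, N=cursor N): . . . 1 . . 2 3 4
Index 3: author = 1

Answer: cursor 1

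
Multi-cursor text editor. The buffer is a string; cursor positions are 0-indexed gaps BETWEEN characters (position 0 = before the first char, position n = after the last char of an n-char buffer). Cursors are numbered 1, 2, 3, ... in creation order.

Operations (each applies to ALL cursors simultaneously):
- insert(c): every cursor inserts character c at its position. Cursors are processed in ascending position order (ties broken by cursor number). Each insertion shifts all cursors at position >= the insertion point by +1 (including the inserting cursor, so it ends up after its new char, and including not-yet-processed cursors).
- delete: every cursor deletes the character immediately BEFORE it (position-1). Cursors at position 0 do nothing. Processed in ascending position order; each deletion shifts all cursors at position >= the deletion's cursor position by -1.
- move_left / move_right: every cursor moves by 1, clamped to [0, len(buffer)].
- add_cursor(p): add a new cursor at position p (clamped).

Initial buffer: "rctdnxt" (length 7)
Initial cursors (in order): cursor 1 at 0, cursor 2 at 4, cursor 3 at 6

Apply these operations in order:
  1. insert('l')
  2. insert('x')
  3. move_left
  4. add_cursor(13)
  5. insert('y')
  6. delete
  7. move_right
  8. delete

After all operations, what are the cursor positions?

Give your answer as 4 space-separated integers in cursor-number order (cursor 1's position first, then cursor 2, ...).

Answer: 1 6 9 9

Derivation:
After op 1 (insert('l')): buffer="lrctdlnxlt" (len 10), cursors c1@1 c2@6 c3@9, authorship 1....2..3.
After op 2 (insert('x')): buffer="lxrctdlxnxlxt" (len 13), cursors c1@2 c2@8 c3@12, authorship 11....22..33.
After op 3 (move_left): buffer="lxrctdlxnxlxt" (len 13), cursors c1@1 c2@7 c3@11, authorship 11....22..33.
After op 4 (add_cursor(13)): buffer="lxrctdlxnxlxt" (len 13), cursors c1@1 c2@7 c3@11 c4@13, authorship 11....22..33.
After op 5 (insert('y')): buffer="lyxrctdlyxnxlyxty" (len 17), cursors c1@2 c2@9 c3@14 c4@17, authorship 111....222..333.4
After op 6 (delete): buffer="lxrctdlxnxlxt" (len 13), cursors c1@1 c2@7 c3@11 c4@13, authorship 11....22..33.
After op 7 (move_right): buffer="lxrctdlxnxlxt" (len 13), cursors c1@2 c2@8 c3@12 c4@13, authorship 11....22..33.
After op 8 (delete): buffer="lrctdlnxl" (len 9), cursors c1@1 c2@6 c3@9 c4@9, authorship 1....2..3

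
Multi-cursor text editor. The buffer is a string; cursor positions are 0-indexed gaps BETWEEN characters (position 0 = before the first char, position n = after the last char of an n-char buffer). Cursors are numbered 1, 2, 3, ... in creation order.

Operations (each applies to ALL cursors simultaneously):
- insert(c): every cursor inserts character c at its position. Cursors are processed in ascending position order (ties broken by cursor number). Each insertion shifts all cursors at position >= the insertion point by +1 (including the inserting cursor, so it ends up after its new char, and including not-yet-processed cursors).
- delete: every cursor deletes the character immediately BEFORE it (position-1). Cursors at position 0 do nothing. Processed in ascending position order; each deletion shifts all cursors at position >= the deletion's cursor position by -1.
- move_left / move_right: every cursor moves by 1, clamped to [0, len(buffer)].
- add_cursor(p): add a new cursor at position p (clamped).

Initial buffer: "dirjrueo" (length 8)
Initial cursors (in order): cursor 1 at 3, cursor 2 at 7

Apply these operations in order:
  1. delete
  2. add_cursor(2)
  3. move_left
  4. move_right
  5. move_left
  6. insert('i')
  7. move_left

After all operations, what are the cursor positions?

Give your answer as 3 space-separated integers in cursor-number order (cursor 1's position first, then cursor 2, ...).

After op 1 (delete): buffer="dijruo" (len 6), cursors c1@2 c2@5, authorship ......
After op 2 (add_cursor(2)): buffer="dijruo" (len 6), cursors c1@2 c3@2 c2@5, authorship ......
After op 3 (move_left): buffer="dijruo" (len 6), cursors c1@1 c3@1 c2@4, authorship ......
After op 4 (move_right): buffer="dijruo" (len 6), cursors c1@2 c3@2 c2@5, authorship ......
After op 5 (move_left): buffer="dijruo" (len 6), cursors c1@1 c3@1 c2@4, authorship ......
After op 6 (insert('i')): buffer="diiijriuo" (len 9), cursors c1@3 c3@3 c2@7, authorship .13...2..
After op 7 (move_left): buffer="diiijriuo" (len 9), cursors c1@2 c3@2 c2@6, authorship .13...2..

Answer: 2 6 2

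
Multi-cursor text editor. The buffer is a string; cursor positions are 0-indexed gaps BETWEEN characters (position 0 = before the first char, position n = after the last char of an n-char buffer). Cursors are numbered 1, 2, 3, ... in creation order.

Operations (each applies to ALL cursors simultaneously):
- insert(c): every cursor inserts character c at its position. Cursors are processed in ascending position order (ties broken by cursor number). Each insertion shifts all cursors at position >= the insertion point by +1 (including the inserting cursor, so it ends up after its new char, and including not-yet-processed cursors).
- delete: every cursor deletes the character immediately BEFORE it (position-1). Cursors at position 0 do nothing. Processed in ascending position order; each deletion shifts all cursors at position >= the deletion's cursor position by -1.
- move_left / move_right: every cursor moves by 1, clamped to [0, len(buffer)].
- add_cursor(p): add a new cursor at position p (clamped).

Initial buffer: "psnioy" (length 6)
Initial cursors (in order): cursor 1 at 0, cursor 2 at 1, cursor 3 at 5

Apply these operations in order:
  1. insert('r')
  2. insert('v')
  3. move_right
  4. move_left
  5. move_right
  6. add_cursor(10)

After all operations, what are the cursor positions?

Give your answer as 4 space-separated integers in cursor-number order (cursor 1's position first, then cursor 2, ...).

After op 1 (insert('r')): buffer="rprsniory" (len 9), cursors c1@1 c2@3 c3@8, authorship 1.2....3.
After op 2 (insert('v')): buffer="rvprvsniorvy" (len 12), cursors c1@2 c2@5 c3@11, authorship 11.22....33.
After op 3 (move_right): buffer="rvprvsniorvy" (len 12), cursors c1@3 c2@6 c3@12, authorship 11.22....33.
After op 4 (move_left): buffer="rvprvsniorvy" (len 12), cursors c1@2 c2@5 c3@11, authorship 11.22....33.
After op 5 (move_right): buffer="rvprvsniorvy" (len 12), cursors c1@3 c2@6 c3@12, authorship 11.22....33.
After op 6 (add_cursor(10)): buffer="rvprvsniorvy" (len 12), cursors c1@3 c2@6 c4@10 c3@12, authorship 11.22....33.

Answer: 3 6 12 10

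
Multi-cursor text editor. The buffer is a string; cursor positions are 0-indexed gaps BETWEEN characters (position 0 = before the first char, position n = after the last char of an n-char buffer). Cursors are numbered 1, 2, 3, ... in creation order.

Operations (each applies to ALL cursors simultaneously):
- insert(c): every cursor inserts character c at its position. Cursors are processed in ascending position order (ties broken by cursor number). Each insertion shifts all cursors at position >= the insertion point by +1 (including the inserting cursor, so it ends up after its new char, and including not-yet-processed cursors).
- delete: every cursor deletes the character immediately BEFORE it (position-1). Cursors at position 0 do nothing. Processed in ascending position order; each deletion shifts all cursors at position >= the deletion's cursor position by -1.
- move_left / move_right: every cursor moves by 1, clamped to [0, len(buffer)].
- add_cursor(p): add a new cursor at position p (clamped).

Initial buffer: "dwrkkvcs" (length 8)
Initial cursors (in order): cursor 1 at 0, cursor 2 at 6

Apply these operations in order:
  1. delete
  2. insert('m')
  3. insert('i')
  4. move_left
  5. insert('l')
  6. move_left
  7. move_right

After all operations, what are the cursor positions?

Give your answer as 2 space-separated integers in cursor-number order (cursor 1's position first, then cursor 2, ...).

Answer: 2 10

Derivation:
After op 1 (delete): buffer="dwrkkcs" (len 7), cursors c1@0 c2@5, authorship .......
After op 2 (insert('m')): buffer="mdwrkkmcs" (len 9), cursors c1@1 c2@7, authorship 1.....2..
After op 3 (insert('i')): buffer="midwrkkmics" (len 11), cursors c1@2 c2@9, authorship 11.....22..
After op 4 (move_left): buffer="midwrkkmics" (len 11), cursors c1@1 c2@8, authorship 11.....22..
After op 5 (insert('l')): buffer="mlidwrkkmlics" (len 13), cursors c1@2 c2@10, authorship 111.....222..
After op 6 (move_left): buffer="mlidwrkkmlics" (len 13), cursors c1@1 c2@9, authorship 111.....222..
After op 7 (move_right): buffer="mlidwrkkmlics" (len 13), cursors c1@2 c2@10, authorship 111.....222..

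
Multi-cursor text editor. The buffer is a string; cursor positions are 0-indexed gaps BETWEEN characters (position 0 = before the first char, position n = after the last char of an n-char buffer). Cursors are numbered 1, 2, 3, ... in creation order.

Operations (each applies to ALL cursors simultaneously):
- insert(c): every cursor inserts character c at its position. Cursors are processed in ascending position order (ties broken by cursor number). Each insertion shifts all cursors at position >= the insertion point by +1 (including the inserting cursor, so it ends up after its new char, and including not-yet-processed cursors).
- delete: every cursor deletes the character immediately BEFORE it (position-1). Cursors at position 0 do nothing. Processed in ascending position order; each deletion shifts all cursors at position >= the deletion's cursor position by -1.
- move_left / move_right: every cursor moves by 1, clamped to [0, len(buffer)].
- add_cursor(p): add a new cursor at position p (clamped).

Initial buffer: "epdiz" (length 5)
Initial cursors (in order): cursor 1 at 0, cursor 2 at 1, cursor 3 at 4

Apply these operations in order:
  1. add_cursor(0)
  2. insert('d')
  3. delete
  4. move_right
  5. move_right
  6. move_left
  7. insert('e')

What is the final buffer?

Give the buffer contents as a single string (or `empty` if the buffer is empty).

After op 1 (add_cursor(0)): buffer="epdiz" (len 5), cursors c1@0 c4@0 c2@1 c3@4, authorship .....
After op 2 (insert('d')): buffer="ddedpdidz" (len 9), cursors c1@2 c4@2 c2@4 c3@8, authorship 14.2...3.
After op 3 (delete): buffer="epdiz" (len 5), cursors c1@0 c4@0 c2@1 c3@4, authorship .....
After op 4 (move_right): buffer="epdiz" (len 5), cursors c1@1 c4@1 c2@2 c3@5, authorship .....
After op 5 (move_right): buffer="epdiz" (len 5), cursors c1@2 c4@2 c2@3 c3@5, authorship .....
After op 6 (move_left): buffer="epdiz" (len 5), cursors c1@1 c4@1 c2@2 c3@4, authorship .....
After op 7 (insert('e')): buffer="eeepediez" (len 9), cursors c1@3 c4@3 c2@5 c3@8, authorship .14.2..3.

Answer: eeepediez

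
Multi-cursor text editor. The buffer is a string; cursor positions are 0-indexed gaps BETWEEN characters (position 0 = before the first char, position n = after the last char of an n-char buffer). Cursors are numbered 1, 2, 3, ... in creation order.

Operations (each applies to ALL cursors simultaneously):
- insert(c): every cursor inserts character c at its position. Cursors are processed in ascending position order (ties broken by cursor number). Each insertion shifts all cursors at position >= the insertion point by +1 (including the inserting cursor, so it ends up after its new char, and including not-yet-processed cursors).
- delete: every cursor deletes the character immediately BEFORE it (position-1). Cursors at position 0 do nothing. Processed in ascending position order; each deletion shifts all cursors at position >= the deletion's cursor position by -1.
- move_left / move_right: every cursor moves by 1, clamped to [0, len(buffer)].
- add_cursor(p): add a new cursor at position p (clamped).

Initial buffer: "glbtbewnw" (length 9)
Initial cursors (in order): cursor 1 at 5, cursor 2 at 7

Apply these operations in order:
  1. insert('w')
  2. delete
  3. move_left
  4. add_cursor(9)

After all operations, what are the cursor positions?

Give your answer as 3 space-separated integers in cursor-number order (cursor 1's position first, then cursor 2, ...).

After op 1 (insert('w')): buffer="glbtbwewwnw" (len 11), cursors c1@6 c2@9, authorship .....1..2..
After op 2 (delete): buffer="glbtbewnw" (len 9), cursors c1@5 c2@7, authorship .........
After op 3 (move_left): buffer="glbtbewnw" (len 9), cursors c1@4 c2@6, authorship .........
After op 4 (add_cursor(9)): buffer="glbtbewnw" (len 9), cursors c1@4 c2@6 c3@9, authorship .........

Answer: 4 6 9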